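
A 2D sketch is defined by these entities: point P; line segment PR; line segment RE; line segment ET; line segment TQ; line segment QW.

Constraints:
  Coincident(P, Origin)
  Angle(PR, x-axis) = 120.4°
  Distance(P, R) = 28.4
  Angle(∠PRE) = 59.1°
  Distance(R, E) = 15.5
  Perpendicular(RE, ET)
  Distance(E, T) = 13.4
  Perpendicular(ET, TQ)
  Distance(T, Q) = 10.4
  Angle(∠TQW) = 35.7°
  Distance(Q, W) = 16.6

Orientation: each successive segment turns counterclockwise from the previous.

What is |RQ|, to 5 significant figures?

14.338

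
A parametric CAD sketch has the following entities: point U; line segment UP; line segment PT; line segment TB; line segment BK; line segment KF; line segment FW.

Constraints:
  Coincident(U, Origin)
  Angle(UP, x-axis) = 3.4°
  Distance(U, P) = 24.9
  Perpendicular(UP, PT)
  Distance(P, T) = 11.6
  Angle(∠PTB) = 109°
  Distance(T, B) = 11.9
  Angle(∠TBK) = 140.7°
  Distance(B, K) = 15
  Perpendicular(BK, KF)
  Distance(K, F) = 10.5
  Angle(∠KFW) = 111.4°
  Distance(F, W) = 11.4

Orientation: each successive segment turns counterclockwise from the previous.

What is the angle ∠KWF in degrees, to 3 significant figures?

32.7°

U is at the origin; UP runs at 3.4° with length 24.9, so P = (24.9, 1.48). UP is perpendicular to PT, so PT runs at 93.4°; with |PT| = 11.6, T = (24.2, 13.1). ∠PTB = 109.0° gives TB at 164° from the x-axis; with |TB| = 11.9, B = (12.7, 16.3). ∠TBK = 140.7° gives BK at -156° from the x-axis; with |BK| = 15.0, K = (-1.03, 10.2). BK is perpendicular to KF, so KF runs at -66.3°; with |KF| = 10.5, F = (3.19, 0.613). ∠KFW = 111.4° gives FW at 2.30° from the x-axis; with |FW| = 11.4, W = (14.6, 1.07). Then cos ∠KWF = WK·WF / (|WK||WF|), giving 32.7°.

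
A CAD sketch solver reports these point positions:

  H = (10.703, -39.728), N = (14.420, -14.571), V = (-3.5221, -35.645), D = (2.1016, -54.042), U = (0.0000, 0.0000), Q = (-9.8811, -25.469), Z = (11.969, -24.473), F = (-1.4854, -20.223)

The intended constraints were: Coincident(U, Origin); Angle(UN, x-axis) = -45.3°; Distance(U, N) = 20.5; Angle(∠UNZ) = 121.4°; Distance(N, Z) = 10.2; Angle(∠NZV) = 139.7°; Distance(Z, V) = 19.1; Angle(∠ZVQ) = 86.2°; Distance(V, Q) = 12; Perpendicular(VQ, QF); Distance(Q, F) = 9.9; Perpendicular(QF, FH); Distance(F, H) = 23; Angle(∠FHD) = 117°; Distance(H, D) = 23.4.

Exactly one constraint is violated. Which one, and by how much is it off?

Distance(H, D) = 23.4 — off by 6.70.

U = (0.00, 0.00) ✓; UN at -45.30° ✓; |UN| = 20.50 ✓; ∠UNZ = 121.4° ✓; |NZ| = 10.20 ✓; ∠NZV = 139.7° ✓; |ZV| = 19.10 ✓; ∠ZVQ = 86.20° ✓; |VQ| = 12.00 ✓; ∠(VQ, QF) = 90.00° ✓; |QF| = 9.900 ✓; ∠(QF, FH) = 90.00° ✓; |FH| = 23.00 ✓; ∠FHD = 117.0° ✓; |HD| = 16.70 ✗.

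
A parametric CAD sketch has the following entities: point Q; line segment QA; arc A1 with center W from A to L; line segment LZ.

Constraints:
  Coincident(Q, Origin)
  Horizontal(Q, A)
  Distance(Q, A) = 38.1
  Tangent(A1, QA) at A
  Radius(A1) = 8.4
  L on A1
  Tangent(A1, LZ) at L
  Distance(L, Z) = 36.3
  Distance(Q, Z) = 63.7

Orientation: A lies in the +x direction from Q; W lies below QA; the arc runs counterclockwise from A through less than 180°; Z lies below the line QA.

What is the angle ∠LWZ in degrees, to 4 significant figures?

76.97°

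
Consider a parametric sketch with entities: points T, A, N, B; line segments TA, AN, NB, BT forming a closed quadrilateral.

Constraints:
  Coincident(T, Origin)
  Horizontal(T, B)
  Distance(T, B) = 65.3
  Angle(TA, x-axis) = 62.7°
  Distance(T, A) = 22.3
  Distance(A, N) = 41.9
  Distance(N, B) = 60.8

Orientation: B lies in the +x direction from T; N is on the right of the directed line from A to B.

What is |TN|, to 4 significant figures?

23.69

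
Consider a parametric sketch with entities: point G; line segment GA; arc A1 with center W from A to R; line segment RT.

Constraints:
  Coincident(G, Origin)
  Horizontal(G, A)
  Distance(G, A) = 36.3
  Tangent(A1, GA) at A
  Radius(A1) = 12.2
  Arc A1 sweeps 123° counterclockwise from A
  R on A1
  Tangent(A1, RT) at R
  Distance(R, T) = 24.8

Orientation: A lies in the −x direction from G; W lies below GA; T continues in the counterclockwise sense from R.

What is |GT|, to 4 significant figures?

51.60

G is at the origin; GA is horizontal with |GA| = 36.3 and A on the −x side, so A = (-36.30, 0.000). Tangency of A1 to GA means the radius WA is perpendicular to GA, so W = A + (0, -12.2) = (-36.30, -12.20). On A1, A sits at bearing 90° from W; a 123° counterclockwise sweep puts R at bearing 213°, so R = W + 12.2·(cos 213°, sin 213°) = (-46.53, -18.84). Tangency of A1 to RT means the radius WR is perpendicular to RT, so RT runs along (−sin 213°, cos 213°); with |RT| = 24.8, T = (-33.02, -39.64). Then |GT| = |T − G| = 51.60.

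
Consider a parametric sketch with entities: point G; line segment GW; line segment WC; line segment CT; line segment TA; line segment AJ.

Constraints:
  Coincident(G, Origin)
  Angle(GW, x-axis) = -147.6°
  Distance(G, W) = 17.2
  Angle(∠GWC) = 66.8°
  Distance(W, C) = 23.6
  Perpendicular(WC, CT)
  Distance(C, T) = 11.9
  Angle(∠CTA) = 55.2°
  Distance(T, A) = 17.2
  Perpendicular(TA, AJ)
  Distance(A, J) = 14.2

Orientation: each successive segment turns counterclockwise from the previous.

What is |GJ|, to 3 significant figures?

27.6

G is at the origin; GW runs at -147.6° with length 17.2, so W = (-14.5, -9.22). ∠GWC = 66.8° gives WC at -34.4° from the x-axis; with |WC| = 23.6, C = (4.95, -22.5). WC is perpendicular to CT, so CT runs at 55.6°; with |CT| = 11.9, T = (11.7, -12.7). ∠CTA = 55.2° gives TA at -180° from the x-axis; with |TA| = 17.2, A = (-5.53, -12.9). The perpendicularity gives AJ at right angles to TA, so AJ runs at -89.6°; with |AJ| = 14.2, J = (-5.43, -27.1). Then |GJ| = |J − G| = 27.6.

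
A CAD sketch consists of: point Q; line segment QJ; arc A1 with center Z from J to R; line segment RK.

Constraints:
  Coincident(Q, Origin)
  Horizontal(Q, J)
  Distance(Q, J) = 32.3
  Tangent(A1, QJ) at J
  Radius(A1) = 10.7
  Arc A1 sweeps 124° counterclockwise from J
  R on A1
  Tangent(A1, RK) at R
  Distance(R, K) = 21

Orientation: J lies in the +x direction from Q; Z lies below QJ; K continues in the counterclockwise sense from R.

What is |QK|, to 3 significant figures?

49.0

Q is at the origin; Q and J share the same y with |QJ| = 32.3 and J on the +x side, so J = (32.3, 0.00). A1 meets QJ tangentially, so ZJ is at right angles to QJ, so Z = J + (0, -10.7) = (32.3, -10.7). On A1, J sits at bearing 90° from Z; a 124° counterclockwise sweep puts R at bearing 214°, so R = Z + 10.7·(cos 214°, sin 214°) = (23.4, -16.7). A1 meets RK tangentially, so ZR is at right angles to RK, so RK runs along (−sin 214°, cos 214°); with |RK| = 21.0, K = (35.2, -34.1). Then |QK| = |K − Q| = 49.0.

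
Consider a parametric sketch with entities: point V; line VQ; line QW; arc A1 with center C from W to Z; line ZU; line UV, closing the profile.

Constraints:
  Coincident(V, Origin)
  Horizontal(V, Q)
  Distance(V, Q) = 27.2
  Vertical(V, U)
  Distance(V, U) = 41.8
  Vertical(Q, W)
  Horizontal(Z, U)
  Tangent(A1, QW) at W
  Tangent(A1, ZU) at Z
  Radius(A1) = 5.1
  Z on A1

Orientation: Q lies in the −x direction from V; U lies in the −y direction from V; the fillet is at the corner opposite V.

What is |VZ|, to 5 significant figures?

47.283

V is at the origin; V and Q share the same y with |VQ| = 27.2 and Q on the −x side, so Q = (-27.200, 0.0000). VU is vertical with |VU| = 41.8 and U on the −y side, so U = (0.0000, -41.800). The virtual corner opposite V is at (-27.200, -41.800). Tangency of A1 to QW means the radius CW is perpendicular to QW and tangency of A1 to ZU means the radius CZ is perpendicular to ZU, with radius 5.1, so the center C sits 5.1 in from both sides at C = (-22.100, -36.700). That places the tangent points at W = (-27.200, -36.700) on QW and Z = (-22.100, -41.800) on ZU. Then |VZ| = |Z − V| = 47.283.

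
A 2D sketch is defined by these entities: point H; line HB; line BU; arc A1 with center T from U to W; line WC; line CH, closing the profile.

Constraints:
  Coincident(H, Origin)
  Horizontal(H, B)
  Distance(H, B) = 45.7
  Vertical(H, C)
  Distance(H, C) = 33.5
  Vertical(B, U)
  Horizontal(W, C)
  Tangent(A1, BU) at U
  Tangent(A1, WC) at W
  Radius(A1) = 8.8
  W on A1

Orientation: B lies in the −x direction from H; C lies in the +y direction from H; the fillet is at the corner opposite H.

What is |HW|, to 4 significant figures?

49.84

The virtual corner opposite H is at (-45.70, 33.50). The tangent condition forces TU to be normal to BU and the tangent condition forces TW to be normal to WC, with radius 8.8, so the center T sits 8.8 in from both sides at T = (-36.90, 24.70). That places the tangent points at U = (-45.70, 24.70) on BU and W = (-36.90, 33.50) on WC. Then |HW| = |W − H| = 49.84.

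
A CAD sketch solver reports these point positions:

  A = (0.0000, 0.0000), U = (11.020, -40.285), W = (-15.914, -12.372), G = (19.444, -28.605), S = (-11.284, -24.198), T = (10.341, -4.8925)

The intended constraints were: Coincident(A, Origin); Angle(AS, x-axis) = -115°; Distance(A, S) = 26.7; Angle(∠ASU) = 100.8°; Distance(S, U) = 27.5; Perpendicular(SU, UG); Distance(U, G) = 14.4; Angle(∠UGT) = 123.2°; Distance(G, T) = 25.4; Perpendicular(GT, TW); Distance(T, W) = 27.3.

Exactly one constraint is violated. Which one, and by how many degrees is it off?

Perpendicular(GT, TW) — off by 5.10°.

A = (0.00, 0.00) ✓; AS at -115.0° ✓; |AS| = 26.70 ✓; ∠ASU = 100.8° ✓; |SU| = 27.50 ✓; ∠(SU, UG) = 90.00° ✓; |UG| = 14.40 ✓; ∠UGT = 123.2° ✓; |GT| = 25.40 ✓; ∠(GT, TW) = 84.90° ✗; |TW| = 27.30 ✓.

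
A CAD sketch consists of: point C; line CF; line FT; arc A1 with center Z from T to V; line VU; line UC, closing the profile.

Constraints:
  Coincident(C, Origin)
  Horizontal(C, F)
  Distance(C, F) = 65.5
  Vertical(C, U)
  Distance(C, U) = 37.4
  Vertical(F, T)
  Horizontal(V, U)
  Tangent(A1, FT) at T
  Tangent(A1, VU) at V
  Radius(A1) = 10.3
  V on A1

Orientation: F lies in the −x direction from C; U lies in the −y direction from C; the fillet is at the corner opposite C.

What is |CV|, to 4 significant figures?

66.68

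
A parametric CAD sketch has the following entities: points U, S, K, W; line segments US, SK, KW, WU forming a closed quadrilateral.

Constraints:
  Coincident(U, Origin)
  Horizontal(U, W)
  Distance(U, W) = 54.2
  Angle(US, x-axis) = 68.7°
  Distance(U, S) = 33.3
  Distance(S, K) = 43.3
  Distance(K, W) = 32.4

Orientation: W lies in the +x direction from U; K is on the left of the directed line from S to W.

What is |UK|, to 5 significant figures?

64.147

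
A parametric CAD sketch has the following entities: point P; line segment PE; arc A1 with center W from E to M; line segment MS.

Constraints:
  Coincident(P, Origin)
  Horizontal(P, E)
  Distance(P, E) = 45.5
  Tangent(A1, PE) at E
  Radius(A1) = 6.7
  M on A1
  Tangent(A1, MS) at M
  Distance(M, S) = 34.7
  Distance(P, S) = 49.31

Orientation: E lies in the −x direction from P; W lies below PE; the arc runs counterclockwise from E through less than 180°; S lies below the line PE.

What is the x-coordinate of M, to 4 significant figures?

-50.92

Checks: |WM| = 6.700 ✓; ∠(WM, MS) = 90.00° ✓; |MS| = 34.70 ✓; |PS| = 49.31 ✓.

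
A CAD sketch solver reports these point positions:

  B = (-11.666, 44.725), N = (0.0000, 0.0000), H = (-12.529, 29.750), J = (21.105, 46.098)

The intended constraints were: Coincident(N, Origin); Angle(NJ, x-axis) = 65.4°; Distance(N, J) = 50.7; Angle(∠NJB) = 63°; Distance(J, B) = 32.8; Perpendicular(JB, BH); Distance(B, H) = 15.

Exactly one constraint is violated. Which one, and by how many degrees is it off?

Perpendicular(JB, BH) — off by 5.70°.

N = (0.00, 0.00) ✓; NJ at 65.40° ✓; |NJ| = 50.70 ✓; ∠NJB = 63.00° ✓; |JB| = 32.80 ✓; ∠(JB, BH) = 84.30° ✗; |BH| = 15.00 ✓.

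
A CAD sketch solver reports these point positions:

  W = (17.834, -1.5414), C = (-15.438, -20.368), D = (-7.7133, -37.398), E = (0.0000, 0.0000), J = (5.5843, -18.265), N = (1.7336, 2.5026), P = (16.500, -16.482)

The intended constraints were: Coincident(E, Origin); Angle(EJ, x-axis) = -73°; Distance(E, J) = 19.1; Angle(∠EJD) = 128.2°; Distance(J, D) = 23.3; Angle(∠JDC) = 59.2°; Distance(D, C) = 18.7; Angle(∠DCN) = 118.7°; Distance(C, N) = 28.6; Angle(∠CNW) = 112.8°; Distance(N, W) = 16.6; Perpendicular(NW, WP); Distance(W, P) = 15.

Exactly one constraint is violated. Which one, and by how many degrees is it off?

Perpendicular(NW, WP) — off by 9.00°.

E = (0.00, 0.00) ✓; EJ at -73.00° ✓; |EJ| = 19.10 ✓; ∠EJD = 128.2° ✓; |JD| = 23.30 ✓; ∠JDC = 59.20° ✓; |DC| = 18.70 ✓; ∠DCN = 118.7° ✓; |CN| = 28.60 ✓; ∠CNW = 112.8° ✓; |NW| = 16.60 ✓; ∠(NW, WP) = 81.00° ✗; |WP| = 15.00 ✓.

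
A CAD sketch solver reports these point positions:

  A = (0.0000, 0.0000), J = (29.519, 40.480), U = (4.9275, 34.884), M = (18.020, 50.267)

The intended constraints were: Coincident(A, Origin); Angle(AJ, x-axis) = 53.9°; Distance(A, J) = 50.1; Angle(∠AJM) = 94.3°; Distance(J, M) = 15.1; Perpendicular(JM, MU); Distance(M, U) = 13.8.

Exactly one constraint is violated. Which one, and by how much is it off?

Distance(M, U) = 13.8 — off by 6.40.

A = (0.00, 0.00) ✓; AJ at 53.90° ✓; |AJ| = 50.10 ✓; ∠AJM = 94.30° ✓; |JM| = 15.10 ✓; ∠(JM, MU) = 90.00° ✓; |MU| = 20.20 ✗.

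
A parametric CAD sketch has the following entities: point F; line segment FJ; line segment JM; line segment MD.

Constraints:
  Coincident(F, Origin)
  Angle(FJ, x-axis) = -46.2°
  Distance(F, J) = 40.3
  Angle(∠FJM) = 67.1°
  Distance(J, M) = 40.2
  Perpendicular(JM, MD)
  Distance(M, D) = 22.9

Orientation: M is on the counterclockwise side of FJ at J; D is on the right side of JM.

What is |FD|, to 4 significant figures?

64.84

∠FJM = 67.1°, so JM runs at -46.2° + (180° − 67.1°) = 66.70° from the x-axis; with |JM| = 40.2, M = J + 40.2·(cos 66.70°, sin 66.70°) = (43.79, 7.835). The perpendicularity gives MD at right angles to JM; with |MD| = 22.9 on the right of JM, D = M + 22.9·(0.9184, -0.3955) = (64.83, -1.223). Then |FD| = |D − F| = 64.84.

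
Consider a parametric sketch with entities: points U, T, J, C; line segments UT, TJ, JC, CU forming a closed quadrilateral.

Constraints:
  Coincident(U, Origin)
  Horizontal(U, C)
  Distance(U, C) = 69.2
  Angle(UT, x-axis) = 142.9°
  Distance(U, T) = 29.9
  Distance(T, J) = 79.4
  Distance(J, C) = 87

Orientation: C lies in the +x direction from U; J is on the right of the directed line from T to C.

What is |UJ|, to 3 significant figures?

56.7

U is at the origin; U and C share the same y with |UC| = 69.2 and C in +x, so C = (69.2, 0). UT runs at 142.9° with |UT| = 29.9, so T = (-23.8, 18.0). J is determined by |TJ| = 79.4 and |JC| = 87.0 together: it lies at the intersection of circle(T, 79.4) and circle(C, 87.0). With |TC| = 94.8, the foot of the radical line on TC is 40.7 from T and the perpendicular offset is √(79.4² − 40.7²) = 68.2. Taking the right-of-TC solution: J = (3.16, -56.6).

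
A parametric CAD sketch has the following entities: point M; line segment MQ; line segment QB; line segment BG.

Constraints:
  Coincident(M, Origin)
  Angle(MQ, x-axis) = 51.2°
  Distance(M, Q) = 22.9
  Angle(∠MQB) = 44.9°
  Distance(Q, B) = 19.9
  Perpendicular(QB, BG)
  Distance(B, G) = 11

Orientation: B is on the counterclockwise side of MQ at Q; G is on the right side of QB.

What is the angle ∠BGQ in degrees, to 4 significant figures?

61.07°

M is at the origin; MQ runs at 51.2° with length 22.9, so Q = 22.9·(cos 51.2°, sin 51.2°) = (14.35, 17.85). ∠MQB = 44.9°, so QB runs at 51.2° + (180° − 44.9°) = 186.3° from the x-axis; with |QB| = 19.9, B = Q + 19.9·(cos 186.3°, sin 186.3°) = (-5.431, 15.66). The perpendicularity gives BG at right angles to QB; with |BG| = 11.0 on the right of QB, G = B + 11.0·(-0.1097, 0.9940) = (-6.638, 26.60). Then cos ∠BGQ = GB·GQ / (|GB||GQ|), giving 61.07°.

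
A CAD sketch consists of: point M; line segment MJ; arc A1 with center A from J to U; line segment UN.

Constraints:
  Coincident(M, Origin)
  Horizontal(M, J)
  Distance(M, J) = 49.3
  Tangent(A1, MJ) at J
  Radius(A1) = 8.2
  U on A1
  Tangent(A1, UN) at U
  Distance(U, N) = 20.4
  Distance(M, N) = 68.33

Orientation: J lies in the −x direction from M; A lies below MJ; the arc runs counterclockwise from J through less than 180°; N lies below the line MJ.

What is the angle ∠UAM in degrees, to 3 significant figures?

152°

M is at the origin; M and J share the same y with |MJ| = 49.3 and J on the −x side, so J = (-49.3, 0.00). Since A1 is tangent to MJ there, AJ ⟂ MJ, so A = J + (0, -8.2) = (-49.3, -8.20). Since AU ⟂ UN (tangency), |AN| = √(8.2² + 20.4²) = 22.0 regardless of where U sits on A1. So N lies on both circle(M, 68.33) and circle(A, 22.0); the below-MJ intersection is N = (-63.6, -24.9). U is the foot of the tangent from N: U = (-57.1, -5.55).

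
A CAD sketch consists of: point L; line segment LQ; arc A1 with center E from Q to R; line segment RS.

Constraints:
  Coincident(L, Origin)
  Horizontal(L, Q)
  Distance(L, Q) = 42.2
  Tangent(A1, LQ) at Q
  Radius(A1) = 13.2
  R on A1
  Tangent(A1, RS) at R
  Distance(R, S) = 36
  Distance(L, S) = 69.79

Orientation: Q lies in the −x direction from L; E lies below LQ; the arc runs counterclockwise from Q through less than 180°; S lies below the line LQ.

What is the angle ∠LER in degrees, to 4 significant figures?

174.9°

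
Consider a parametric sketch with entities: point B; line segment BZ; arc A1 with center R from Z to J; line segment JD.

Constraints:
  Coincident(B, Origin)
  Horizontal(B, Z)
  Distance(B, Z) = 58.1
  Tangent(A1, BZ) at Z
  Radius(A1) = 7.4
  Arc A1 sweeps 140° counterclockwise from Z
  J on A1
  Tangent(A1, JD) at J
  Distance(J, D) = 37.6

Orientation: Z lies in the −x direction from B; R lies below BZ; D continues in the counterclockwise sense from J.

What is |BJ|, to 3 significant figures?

64.2

B is at the origin; BZ is horizontal with |BZ| = 58.1 and Z on the −x side, so Z = (-58.1, 0.00). Tangency of A1 to BZ means the radius RZ is perpendicular to BZ, so R = Z + (0, -7.4) = (-58.1, -7.40). On A1, Z sits at bearing 90° from R; a 140° counterclockwise sweep puts J at bearing 230°, so J = R + 7.4·(cos 230°, sin 230°) = (-62.9, -13.1). Then |BJ| = |J − B| = 64.2.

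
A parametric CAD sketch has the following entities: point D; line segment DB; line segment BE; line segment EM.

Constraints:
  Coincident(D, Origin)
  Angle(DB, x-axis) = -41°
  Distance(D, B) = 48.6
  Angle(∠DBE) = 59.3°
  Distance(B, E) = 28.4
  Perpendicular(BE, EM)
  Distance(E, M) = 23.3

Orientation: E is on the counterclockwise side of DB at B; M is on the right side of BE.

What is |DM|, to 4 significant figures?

65.19

∠DBE = 59.3°, so BE runs at -41.0° + (180° − 59.3°) = 79.70° from the x-axis; with |BE| = 28.4, E = B + 28.4·(cos 79.70°, sin 79.70°) = (41.76, -3.942). BE ⟂ EM; with |EM| = 23.3 on the right of BE, M = E + 23.3·(0.9839, -0.1788) = (64.68, -8.108). Then |DM| = |M − D| = 65.19.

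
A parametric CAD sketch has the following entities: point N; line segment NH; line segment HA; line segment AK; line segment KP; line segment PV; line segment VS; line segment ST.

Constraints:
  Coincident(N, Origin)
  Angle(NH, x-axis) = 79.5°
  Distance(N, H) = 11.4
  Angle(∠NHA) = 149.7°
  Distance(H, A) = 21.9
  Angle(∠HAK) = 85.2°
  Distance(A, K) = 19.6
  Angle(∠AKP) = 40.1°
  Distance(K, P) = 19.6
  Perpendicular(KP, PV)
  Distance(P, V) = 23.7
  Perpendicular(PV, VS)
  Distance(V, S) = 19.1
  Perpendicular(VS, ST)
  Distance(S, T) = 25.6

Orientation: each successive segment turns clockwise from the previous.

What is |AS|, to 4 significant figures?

18.24

KP ⟂ PV, so PV runs at 84.50°; with |PV| = 23.7, V = (12.86, 39.25). PV ⟂ VS, so VS runs at -5.500°; with |VS| = 19.1, S = (31.87, 37.42). Then |AS| = |S − A| = 18.24.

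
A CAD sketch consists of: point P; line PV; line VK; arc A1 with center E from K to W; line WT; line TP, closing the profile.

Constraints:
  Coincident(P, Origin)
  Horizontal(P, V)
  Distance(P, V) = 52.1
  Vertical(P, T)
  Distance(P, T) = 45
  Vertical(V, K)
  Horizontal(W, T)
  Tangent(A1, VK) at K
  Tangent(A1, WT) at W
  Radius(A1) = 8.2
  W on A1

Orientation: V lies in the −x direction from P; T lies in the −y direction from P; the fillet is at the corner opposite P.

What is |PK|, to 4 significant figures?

63.79

The virtual corner opposite P is at (-52.10, -45.00). The tangent condition forces EK to be normal to VK and A1 meets WT tangentially, so EW is at right angles to WT, with radius 8.2, so the center E sits 8.2 in from both sides at E = (-43.90, -36.80). That places the tangent points at K = (-52.10, -36.80) on VK and W = (-43.90, -45.00) on WT. Then |PK| = |K − P| = 63.79.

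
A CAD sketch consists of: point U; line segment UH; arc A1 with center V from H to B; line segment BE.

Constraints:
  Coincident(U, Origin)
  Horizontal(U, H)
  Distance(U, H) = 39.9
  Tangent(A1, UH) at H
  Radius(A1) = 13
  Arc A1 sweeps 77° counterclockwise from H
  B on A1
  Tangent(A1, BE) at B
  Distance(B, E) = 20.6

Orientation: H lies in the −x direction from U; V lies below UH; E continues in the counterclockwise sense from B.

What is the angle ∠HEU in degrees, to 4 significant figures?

32.36°

U is at the origin; U and H share the same y with |UH| = 39.9 and H on the −x side, so H = (-39.90, 0.000). A1 meets UH tangentially, so VH is at right angles to UH, so V = H + (0, -13) = (-39.90, -13.00). On A1, H sits at bearing 90° from V; a 77° counterclockwise sweep puts B at bearing 167°, so B = V + 13.0·(cos 167°, sin 167°) = (-52.57, -10.08). Since A1 is tangent to BE there, VB ⟂ BE, so BE runs along (−sin 167°, cos 167°); with |BE| = 20.6, E = (-57.20, -30.15). Then cos ∠HEU = EH·EU / (|EH||EU|), giving 32.36°.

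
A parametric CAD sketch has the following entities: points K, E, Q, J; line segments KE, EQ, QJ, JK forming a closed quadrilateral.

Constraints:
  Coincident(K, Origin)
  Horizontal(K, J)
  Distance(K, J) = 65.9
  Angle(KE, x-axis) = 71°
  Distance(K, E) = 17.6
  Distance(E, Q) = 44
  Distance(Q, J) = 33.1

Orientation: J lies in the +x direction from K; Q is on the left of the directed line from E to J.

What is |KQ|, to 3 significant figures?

55.8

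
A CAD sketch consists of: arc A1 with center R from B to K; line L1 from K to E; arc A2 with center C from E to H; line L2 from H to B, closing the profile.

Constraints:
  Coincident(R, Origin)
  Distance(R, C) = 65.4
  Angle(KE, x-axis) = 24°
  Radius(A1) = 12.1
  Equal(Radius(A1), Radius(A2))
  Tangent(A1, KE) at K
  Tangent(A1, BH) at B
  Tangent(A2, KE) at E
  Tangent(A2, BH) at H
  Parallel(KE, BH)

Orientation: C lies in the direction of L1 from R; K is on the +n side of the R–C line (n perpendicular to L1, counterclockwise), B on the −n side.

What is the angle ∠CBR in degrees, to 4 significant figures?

79.52°

The slot axis is L1's direction at 24.0°, so u = (cos 24.0°, sin 24.0°) = (0.9135, 0.4067) and n = (−sin 24.0°, cos 24.0°) = (-0.4067, 0.9135). R is at the origin and C lies 65.4 along u from R, so C = 65.4·u = (59.75, 26.60). Tangency of A1 to both parallel lines with radius 12.1 puts K and B at R ± 12.1·n: K = (-4.922, 11.05), B = (4.922, -11.05). Then cos ∠CBR = BC·BR / (|BC||BR|), giving 79.52°.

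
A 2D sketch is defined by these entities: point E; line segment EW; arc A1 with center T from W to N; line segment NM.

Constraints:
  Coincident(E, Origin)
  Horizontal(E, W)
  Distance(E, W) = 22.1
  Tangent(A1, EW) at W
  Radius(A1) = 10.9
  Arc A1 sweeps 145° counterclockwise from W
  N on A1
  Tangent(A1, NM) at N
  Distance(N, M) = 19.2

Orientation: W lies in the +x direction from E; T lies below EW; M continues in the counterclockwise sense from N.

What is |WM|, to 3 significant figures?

32.3

E is at the origin; EW is horizontal with |EW| = 22.1 and W on the +x side, so W = (22.1, 0.00). A1 meets EW tangentially, so TW is at right angles to EW, so T = W + (0, -10.9) = (22.1, -10.9). On A1, W sits at bearing 90° from T; a 145° counterclockwise sweep puts N at bearing 235°, so N = T + 10.9·(cos 235°, sin 235°) = (15.8, -19.8). A1 meets NM tangentially, so TN is at right angles to NM, so NM runs along (−sin 235°, cos 235°); with |NM| = 19.2, M = (31.6, -30.8). Then |WM| = |M − W| = 32.3.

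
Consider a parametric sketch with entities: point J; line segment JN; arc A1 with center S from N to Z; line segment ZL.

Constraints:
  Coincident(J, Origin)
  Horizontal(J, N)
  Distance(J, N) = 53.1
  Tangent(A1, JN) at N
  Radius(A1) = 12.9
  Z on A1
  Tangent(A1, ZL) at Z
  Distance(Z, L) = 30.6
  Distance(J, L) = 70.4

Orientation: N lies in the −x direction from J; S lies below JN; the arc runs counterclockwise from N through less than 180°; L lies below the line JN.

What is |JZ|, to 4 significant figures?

67.41

Checks: |SZ| = 12.90 ✓; ∠(SZ, ZL) = 90.00° ✓; |ZL| = 30.60 ✓; |JL| = 70.40 ✓.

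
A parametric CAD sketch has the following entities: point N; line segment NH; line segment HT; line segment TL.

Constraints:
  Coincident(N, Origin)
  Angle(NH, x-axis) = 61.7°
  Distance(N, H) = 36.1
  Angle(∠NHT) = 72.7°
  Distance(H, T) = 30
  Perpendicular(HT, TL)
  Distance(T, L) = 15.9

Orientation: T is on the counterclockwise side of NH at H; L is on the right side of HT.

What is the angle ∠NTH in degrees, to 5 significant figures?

60.798°

N is at the origin; NH runs at 61.7° with length 36.1, so H = 36.1·(cos 61.7°, sin 61.7°) = (17.115, 31.785). ∠NHT = 72.7°, so HT runs at 61.7° + (180° − 72.7°) = 169.00° from the x-axis; with |HT| = 30.0, T = H + 30.0·(cos 169.00°, sin 169.00°) = (-12.334, 37.510). Then cos ∠NTH = TN·TH / (|TN||TH|), giving 60.798°.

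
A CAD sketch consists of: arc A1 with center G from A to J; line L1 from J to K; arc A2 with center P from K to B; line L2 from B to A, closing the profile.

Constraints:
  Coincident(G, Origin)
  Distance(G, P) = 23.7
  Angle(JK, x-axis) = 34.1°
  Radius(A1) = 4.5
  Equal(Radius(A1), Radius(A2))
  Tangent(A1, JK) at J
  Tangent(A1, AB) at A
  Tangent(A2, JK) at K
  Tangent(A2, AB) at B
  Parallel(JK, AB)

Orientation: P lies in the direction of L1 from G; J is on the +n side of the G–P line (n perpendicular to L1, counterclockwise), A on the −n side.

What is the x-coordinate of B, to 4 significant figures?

22.15

Tangency of A1 to both parallel lines with radius 4.5 puts J and A at G ± 4.5·n: J = (-2.523, 3.726), A = (2.523, -3.726). Equal radii place K and B the same way about P: K = P + 4.5·n = (17.10, 17.01), B = P − 4.5·n = (22.15, 9.561). So B.x = 22.15.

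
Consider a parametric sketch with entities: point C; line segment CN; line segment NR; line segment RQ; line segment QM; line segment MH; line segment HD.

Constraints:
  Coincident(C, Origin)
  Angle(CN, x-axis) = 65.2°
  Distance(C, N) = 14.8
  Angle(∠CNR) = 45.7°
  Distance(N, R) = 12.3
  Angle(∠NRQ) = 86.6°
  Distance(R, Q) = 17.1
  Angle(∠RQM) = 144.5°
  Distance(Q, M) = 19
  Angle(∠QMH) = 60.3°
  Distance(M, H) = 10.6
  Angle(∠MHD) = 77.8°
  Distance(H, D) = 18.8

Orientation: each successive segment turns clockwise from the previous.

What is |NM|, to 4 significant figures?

31.86

∠NRQ = 86.6° gives RQ at -162.5° from the x-axis; with |RQ| = 17.1, Q = (-5.713, -3.198). ∠RQM = 144.5° gives QM at 162.0° from the x-axis; with |QM| = 19.0, M = (-23.78, 2.674). Then |NM| = |M − N| = 31.86.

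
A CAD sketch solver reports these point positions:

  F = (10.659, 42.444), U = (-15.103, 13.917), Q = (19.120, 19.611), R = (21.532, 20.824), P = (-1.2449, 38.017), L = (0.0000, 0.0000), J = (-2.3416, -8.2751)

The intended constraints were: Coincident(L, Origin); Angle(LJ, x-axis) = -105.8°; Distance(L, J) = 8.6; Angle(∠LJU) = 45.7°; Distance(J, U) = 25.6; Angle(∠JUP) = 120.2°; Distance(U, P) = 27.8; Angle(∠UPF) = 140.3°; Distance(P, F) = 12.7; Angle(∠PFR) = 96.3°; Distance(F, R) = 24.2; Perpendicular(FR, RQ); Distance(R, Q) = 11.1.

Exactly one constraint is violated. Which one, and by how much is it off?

Distance(R, Q) = 11.1 — off by 8.40.

L = (0.00, 0.00) ✓; LJ at -105.8° ✓; |LJ| = 8.600 ✓; ∠LJU = 45.70° ✓; |JU| = 25.60 ✓; ∠JUP = 120.2° ✓; |UP| = 27.80 ✓; ∠UPF = 140.3° ✓; |PF| = 12.70 ✓; ∠PFR = 96.30° ✓; |FR| = 24.20 ✓; ∠(FR, RQ) = 90.00° ✓; |RQ| = 2.700 ✗.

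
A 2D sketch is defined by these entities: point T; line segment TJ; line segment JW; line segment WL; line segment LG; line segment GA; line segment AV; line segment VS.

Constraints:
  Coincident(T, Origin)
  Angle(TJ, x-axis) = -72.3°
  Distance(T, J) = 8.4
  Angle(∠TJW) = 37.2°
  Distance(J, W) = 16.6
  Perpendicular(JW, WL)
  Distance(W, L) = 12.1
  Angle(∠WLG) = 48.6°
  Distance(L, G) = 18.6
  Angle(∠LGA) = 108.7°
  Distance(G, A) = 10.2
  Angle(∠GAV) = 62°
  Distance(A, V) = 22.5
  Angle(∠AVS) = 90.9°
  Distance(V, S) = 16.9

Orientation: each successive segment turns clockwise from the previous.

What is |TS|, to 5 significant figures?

13.687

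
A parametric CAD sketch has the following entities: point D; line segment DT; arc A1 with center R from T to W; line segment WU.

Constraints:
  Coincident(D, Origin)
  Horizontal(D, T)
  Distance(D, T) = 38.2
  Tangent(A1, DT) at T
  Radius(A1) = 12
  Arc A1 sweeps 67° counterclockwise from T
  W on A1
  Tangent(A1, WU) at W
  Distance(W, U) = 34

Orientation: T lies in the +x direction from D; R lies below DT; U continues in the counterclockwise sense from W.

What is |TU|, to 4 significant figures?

45.64

On A1, T sits at bearing 90° from R; a 67° counterclockwise sweep puts W at bearing 157°, so W = R + 12.0·(cos 157°, sin 157°) = (27.15, -7.311). Since A1 is tangent to WU there, RW ⟂ WU, so WU runs along (−sin 157°, cos 157°); with |WU| = 34.0, U = (13.87, -38.61). Then |TU| = |U − T| = 45.64.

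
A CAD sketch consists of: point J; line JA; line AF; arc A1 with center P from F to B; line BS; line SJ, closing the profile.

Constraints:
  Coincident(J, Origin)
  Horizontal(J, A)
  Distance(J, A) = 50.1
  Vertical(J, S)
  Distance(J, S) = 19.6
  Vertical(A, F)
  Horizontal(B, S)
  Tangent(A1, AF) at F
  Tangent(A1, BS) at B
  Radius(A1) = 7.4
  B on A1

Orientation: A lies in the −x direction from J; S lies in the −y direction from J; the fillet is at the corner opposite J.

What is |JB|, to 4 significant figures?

46.98

The virtual corner opposite J is at (-50.10, -19.60). The tangent condition forces PF to be normal to AF and A1 meets BS tangentially, so PB is at right angles to BS, with radius 7.4, so the center P sits 7.4 in from both sides at P = (-42.70, -12.20). That places the tangent points at F = (-50.10, -12.20) on AF and B = (-42.70, -19.60) on BS. Then |JB| = |B − J| = 46.98.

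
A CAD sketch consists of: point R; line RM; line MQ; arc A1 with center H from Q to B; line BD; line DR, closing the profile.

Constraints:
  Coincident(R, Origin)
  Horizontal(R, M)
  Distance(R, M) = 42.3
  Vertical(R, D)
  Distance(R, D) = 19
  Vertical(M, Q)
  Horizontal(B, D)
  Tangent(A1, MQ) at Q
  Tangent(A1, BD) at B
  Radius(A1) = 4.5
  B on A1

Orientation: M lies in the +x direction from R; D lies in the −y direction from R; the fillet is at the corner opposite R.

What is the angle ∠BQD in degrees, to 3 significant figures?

38.9°

R is at the origin; RM is horizontal with |RM| = 42.3 and M on the +x side, so M = (42.3, 0.00). R and D share the same x with |RD| = 19.0 and D on the −y side, so D = (0.00, -19.0). The virtual corner opposite R is at (42.3, -19.0). The tangent condition forces HQ to be normal to MQ and since A1 is tangent to BD there, HB ⟂ BD, with radius 4.5, so the center H sits 4.5 in from both sides at H = (37.8, -14.5). That places the tangent points at Q = (42.3, -14.5) on MQ and B = (37.8, -19.0) on BD. Then cos ∠BQD = QB·QD / (|QB||QD|), giving 38.9°.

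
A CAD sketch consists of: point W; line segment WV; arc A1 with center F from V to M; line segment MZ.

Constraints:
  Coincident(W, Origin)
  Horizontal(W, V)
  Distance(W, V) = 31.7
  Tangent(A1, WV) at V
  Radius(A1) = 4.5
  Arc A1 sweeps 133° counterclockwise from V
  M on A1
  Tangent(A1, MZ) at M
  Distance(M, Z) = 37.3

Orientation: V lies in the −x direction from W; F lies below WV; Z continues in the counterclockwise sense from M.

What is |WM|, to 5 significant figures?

35.800

W is at the origin; WV is horizontal with |WV| = 31.7 and V on the −x side, so V = (-31.700, 0.0000). Since A1 is tangent to WV there, FV ⟂ WV, so F = V + (0, -4.5) = (-31.700, -4.5000). On A1, V sits at bearing 90° from F; a 133° counterclockwise sweep puts M at bearing 223°, so M = F + 4.5·(cos 223°, sin 223°) = (-34.991, -7.5690). Then |WM| = |M − W| = 35.800.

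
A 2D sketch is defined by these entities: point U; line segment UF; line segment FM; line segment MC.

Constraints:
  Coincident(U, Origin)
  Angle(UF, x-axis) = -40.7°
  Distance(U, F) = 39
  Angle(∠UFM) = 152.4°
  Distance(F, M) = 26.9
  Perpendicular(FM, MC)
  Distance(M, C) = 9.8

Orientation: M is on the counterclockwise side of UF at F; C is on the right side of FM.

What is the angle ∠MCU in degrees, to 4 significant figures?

65.61°

U is at the origin; UF runs at -40.7° with length 39.0, so F = 39.0·(cos -40.7°, sin -40.7°) = (29.57, -25.43). ∠UFM = 152.4°, so FM runs at -40.7° + (180° − 152.4°) = -13.10° from the x-axis; with |FM| = 26.9, M = F + 26.9·(cos -13.10°, sin -13.10°) = (55.77, -31.53). FM ⟂ MC; with |MC| = 9.8 on the right of FM, C = M + 9.8·(-0.2267, -0.9740) = (53.55, -41.07). Then cos ∠MCU = CM·CU / (|CM||CU|), giving 65.61°.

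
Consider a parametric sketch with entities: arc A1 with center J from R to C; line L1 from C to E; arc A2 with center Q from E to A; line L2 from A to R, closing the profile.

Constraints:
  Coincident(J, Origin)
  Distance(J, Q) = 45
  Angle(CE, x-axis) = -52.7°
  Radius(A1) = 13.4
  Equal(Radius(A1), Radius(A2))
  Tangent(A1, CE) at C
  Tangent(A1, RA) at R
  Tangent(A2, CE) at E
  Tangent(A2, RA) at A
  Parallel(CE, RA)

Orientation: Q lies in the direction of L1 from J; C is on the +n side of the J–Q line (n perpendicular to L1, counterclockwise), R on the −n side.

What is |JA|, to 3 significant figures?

47.0

The slot axis is L1's direction at -52.7°, so u = (cos -52.7°, sin -52.7°) = (0.606, -0.795) and n = (−sin -52.7°, cos -52.7°) = (0.795, 0.606). J is at the origin and Q lies 45.0 along u from J, so Q = 45.0·u = (27.3, -35.8). Tangency of A1 to both parallel lines with radius 13.4 puts C and R at J ± 13.4·n: C = (10.7, 8.12), R = (-10.7, -8.12). Equal radii place E and A the same way about Q: E = Q + 13.4·n = (37.9, -27.7), A = Q − 13.4·n = (16.6, -43.9). Then |JA| = |A − J| = 47.0.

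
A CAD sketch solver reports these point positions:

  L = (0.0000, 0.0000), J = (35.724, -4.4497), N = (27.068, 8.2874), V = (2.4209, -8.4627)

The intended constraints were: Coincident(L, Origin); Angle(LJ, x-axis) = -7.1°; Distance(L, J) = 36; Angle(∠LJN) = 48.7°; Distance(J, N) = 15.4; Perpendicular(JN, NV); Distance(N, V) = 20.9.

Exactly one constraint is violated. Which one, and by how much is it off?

Distance(N, V) = 20.9 — off by 8.90.

L = (0.00, 0.00) ✓; LJ at -7.100° ✓; |LJ| = 36.00 ✓; ∠LJN = 48.70° ✓; |JN| = 15.40 ✓; ∠(JN, NV) = 90.00° ✓; |NV| = 29.80 ✗.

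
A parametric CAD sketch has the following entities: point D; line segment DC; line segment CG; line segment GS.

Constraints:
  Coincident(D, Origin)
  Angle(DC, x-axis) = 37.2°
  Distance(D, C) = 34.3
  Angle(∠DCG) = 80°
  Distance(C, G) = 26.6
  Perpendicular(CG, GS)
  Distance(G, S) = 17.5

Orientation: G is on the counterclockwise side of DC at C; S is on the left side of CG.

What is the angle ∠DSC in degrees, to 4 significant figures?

71.60°

D is at the origin; DC runs at 37.2° with length 34.3, so C = 34.3·(cos 37.2°, sin 37.2°) = (27.32, 20.74). ∠DCG = 80.0°, so CG runs at 37.2° + (180° − 80.0°) = 137.2° from the x-axis; with |CG| = 26.6, G = C + 26.6·(cos 137.2°, sin 137.2°) = (7.804, 38.81). CG is perpendicular to GS; with |GS| = 17.5 on the left of CG, S = G + 17.5·(-0.6794, -0.7337) = (-4.086, 25.97). Then cos ∠DSC = SD·SC / (|SD||SC|), giving 71.60°.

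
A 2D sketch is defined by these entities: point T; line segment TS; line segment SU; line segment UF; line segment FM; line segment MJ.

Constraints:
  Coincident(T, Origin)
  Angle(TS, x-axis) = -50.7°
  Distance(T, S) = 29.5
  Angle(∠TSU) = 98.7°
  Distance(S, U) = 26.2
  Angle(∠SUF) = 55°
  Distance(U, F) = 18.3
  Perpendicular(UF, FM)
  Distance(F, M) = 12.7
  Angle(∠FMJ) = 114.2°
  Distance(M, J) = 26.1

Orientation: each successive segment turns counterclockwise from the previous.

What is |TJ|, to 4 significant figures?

49.32

The perpendicularity gives FM at right angles to UF, so FM runs at -114.4°; with |FM| = 12.7, M = (19.32, -13.50). ∠FMJ = 114.2° gives MJ at -48.60° from the x-axis; with |MJ| = 26.1, J = (36.58, -33.08). Then |TJ| = |J − T| = 49.32.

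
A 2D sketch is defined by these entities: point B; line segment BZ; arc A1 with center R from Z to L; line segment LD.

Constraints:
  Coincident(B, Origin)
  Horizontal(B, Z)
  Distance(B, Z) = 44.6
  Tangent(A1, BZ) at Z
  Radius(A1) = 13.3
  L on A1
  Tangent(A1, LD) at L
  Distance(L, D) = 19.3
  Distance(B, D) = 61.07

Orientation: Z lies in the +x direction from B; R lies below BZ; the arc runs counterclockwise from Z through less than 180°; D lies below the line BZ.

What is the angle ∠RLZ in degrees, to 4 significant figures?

22.17°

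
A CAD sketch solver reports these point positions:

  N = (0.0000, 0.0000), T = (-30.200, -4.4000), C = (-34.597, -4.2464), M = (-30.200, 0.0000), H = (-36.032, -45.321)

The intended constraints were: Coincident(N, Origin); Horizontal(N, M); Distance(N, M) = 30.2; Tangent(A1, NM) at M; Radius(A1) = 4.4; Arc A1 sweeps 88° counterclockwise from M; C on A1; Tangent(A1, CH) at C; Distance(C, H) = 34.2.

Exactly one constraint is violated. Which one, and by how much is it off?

Distance(C, H) = 34.2 — off by 6.90.

N = (0.00, 0.00) ✓; N.y = 0.00, M.y = 0.00 ✓; |NM| = 30.20 ✓; ∠(TM, MN) = 90.00° ✓; |TM| = 4.400 ✓; bearing(T→C) − bearing(T→M) = 88.00° ✓; |TC| = 4.400 ✓; ∠(TC, CH) = 90.00° ✓; |CH| = 41.10 ✗.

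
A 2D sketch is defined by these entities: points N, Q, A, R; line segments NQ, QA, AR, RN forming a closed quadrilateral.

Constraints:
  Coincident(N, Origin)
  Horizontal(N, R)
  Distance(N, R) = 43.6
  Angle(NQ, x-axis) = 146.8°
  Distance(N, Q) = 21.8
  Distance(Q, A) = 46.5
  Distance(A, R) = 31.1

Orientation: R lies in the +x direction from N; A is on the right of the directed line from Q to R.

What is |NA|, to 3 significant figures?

24.9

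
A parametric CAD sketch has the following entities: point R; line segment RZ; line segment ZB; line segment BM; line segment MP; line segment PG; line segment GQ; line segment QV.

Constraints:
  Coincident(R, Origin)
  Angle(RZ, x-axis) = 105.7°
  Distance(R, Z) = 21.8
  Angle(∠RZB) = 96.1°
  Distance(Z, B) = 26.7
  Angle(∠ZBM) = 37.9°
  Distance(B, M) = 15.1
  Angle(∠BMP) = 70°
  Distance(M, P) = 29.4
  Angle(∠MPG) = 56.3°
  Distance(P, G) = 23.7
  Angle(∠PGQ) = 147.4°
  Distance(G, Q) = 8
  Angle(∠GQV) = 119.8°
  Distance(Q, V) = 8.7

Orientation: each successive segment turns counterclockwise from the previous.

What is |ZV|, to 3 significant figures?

31.2

∠PGQ = 147.4° gives GQ at -122° from the x-axis; with |GQ| = 8.0, Q = (-40.3, 21.5). ∠GQV = 119.8° gives QV at -61.8° from the x-axis; with |QV| = 8.7, V = (-36.2, 13.8). Then |ZV| = |V − Z| = 31.2.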